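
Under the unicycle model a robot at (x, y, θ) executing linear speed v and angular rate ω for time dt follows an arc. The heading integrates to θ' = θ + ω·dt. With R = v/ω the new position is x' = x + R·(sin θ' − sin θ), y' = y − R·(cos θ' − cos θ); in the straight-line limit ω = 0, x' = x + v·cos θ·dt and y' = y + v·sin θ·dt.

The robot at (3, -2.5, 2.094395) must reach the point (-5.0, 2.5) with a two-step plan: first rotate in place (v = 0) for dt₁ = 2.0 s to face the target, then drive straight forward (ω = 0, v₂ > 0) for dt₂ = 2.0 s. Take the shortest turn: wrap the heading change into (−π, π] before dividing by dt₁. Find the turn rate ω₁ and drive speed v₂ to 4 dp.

heading to target = atan2(2.5−-2.5, -5−3) = 2.5830
Δθ = wrap(2.5830 − 2.0944) = 0.4886; ω₁ = Δθ/dt₁ = 0.2443
distance = √((-5−3)² + (2.5−-2.5)²) = 9.4340; v₂ = distance/dt₂ = 4.7170

ω₁ = 0.2443, v₂ = 4.7170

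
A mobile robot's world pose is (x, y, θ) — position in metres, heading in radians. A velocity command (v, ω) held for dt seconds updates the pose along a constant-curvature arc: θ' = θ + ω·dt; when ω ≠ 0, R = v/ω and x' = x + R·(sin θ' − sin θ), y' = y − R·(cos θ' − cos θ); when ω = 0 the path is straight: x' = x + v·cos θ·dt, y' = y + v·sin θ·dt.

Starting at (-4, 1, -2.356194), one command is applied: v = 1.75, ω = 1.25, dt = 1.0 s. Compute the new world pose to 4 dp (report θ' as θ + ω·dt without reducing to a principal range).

θ' = -2.3562 + 1.25·1.0 = -1.1062
R = v/ω = 1.75/1.25 = 1.4000
x' = -4 + 1.4000·(sin -1.1062 − sin -2.3562) = -4.2616
y' = 1 − 1.4000·(cos -1.1062 − cos -2.3562) = -0.6172

(-4.2616, -0.6172, -1.1062)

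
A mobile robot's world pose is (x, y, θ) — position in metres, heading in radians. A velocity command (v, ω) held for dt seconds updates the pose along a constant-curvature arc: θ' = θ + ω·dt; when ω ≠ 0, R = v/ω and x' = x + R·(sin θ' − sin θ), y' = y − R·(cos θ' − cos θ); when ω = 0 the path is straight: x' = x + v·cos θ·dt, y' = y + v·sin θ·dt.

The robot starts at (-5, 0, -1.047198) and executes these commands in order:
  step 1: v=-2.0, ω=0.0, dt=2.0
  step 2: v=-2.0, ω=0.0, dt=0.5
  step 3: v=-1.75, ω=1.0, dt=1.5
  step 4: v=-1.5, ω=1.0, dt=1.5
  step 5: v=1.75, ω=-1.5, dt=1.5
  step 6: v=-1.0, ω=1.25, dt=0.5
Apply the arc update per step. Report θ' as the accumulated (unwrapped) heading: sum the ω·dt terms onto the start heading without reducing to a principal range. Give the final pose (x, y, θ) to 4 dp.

(-9.5844, 4.6637, 0.3278)

step 1: θ'=-1.0472 (straight) → pose (-7.0000, 3.4641, -1.0472)
step 2: θ'=-1.0472 (straight) → pose (-7.5000, 4.3301, -1.0472)
step 3: θ'=0.4528 (R=-1.7500) → pose (-9.7811, 5.0288, 0.4528)
step 4: θ'=1.9528 (R=-1.5000) → pose (-10.5168, 3.1208, 1.9528)
step 5: θ'=-0.2972 (R=-1.1667) → pose (-9.0926, 4.6712, -0.2972)
step 6: θ'=0.3278 (R=-0.8000) → pose (-9.5844, 4.6637, 0.3278)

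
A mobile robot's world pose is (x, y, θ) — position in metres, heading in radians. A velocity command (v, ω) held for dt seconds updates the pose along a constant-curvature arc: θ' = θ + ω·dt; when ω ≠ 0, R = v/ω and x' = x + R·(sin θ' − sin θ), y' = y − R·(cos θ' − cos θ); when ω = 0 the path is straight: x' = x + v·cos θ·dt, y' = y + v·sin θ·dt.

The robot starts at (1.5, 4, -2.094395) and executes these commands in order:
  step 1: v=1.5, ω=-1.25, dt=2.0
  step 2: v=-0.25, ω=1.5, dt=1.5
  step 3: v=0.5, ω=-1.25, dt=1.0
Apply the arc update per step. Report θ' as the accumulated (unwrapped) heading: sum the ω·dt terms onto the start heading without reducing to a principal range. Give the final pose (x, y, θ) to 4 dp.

(-0.9073, 4.2817, -3.5944)

step 1: θ'=-4.5944 (R=-1.2000) → pose (-0.7309, 4.4587, -4.5944)
step 2: θ'=-2.3444 (R=-0.1667) → pose (-0.4461, 4.3619, -2.3444)
step 3: θ'=-3.5944 (R=-0.4000) → pose (-0.9073, 4.2817, -3.5944)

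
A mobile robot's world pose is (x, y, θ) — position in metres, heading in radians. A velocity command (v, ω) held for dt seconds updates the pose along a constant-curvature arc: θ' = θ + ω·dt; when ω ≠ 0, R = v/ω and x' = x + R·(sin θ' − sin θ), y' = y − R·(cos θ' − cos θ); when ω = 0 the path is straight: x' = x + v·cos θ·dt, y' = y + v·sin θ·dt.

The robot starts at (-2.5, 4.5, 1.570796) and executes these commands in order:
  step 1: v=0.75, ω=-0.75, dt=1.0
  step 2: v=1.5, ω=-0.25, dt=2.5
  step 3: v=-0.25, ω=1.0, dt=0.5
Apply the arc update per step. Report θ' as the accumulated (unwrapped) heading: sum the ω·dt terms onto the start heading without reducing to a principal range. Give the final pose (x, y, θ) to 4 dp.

(0.8795, 6.9238, 0.6958)

step 1: θ'=0.8208 (R=-1.0000) → pose (-2.2317, 5.1816, 0.8208)
step 2: θ'=0.1958 (R=-6.0000) → pose (0.9912, 6.9772, 0.1958)
step 3: θ'=0.6958 (R=-0.2500) → pose (0.8795, 6.9238, 0.6958)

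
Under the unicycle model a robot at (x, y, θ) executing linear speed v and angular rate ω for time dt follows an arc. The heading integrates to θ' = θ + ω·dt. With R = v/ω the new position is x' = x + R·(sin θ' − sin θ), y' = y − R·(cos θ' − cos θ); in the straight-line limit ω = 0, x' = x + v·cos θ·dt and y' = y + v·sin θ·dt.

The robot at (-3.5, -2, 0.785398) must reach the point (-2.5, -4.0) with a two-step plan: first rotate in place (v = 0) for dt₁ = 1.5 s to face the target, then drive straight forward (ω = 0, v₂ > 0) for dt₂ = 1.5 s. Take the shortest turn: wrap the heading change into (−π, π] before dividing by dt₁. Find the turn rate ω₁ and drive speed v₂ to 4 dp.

heading to target = atan2(-4−-2, -2.5−-3.5) = -1.1071
Δθ = wrap(-1.1071 − 0.7854) = -1.8925; ω₁ = Δθ/dt₁ = -1.2617
distance = √((-2.5−-3.5)² + (-4−-2)²) = 2.2361; v₂ = distance/dt₂ = 1.4907

ω₁ = -1.2617, v₂ = 1.4907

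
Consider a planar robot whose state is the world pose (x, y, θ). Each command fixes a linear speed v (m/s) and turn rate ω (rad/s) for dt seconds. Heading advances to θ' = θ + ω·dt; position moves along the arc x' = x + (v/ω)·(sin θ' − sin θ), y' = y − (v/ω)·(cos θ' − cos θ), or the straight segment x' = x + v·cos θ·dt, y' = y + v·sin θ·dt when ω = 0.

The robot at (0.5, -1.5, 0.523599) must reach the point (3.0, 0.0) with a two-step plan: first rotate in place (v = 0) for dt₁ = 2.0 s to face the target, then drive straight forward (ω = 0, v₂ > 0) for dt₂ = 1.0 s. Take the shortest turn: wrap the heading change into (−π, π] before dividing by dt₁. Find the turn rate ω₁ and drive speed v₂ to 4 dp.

ω₁ = 0.0084, v₂ = 2.9155

heading to target = atan2(0−-1.5, 3−0.5) = 0.5404
Δθ = wrap(0.5404 − 0.5236) = 0.0168; ω₁ = Δθ/dt₁ = 0.0084
distance = √((3−0.5)² + (0−-1.5)²) = 2.9155; v₂ = distance/dt₂ = 2.9155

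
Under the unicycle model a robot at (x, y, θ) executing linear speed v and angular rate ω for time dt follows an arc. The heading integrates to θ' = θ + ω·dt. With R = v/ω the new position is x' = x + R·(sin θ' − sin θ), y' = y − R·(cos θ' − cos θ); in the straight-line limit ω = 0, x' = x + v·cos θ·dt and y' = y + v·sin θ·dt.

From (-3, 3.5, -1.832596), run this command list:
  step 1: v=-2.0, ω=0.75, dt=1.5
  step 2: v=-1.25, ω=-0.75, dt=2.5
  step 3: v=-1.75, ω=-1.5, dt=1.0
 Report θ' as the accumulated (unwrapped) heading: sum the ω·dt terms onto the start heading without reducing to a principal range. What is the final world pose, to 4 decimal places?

step 1: θ'=-0.7076 (R=-2.6667) → pose (-3.8424, 6.2167, -0.7076)
step 2: θ'=-2.5826 (R=1.6667) → pose (-3.6430, 8.8962, -2.5826)
step 3: θ'=-4.0826 (R=1.1667) → pose (-2.0814, 8.5942, -4.0826)

(-2.0814, 8.5942, -4.0826)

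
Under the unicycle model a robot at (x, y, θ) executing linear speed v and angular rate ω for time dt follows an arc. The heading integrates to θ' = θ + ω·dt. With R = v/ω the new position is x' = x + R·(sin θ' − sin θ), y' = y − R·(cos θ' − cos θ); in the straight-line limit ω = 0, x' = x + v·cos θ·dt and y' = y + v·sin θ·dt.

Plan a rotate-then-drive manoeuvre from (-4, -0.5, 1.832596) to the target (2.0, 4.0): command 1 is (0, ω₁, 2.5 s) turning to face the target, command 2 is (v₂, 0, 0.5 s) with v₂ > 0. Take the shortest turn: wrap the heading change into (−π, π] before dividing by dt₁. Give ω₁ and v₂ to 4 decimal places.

heading to target = atan2(4−-0.5, 2−-4) = 0.6435
Δθ = wrap(0.6435 − 1.8326) = -1.1891; ω₁ = Δθ/dt₁ = -0.4756
distance = √((2−-4)² + (4−-0.5)²) = 7.5000; v₂ = distance/dt₂ = 15.0000

ω₁ = -0.4756, v₂ = 15.0000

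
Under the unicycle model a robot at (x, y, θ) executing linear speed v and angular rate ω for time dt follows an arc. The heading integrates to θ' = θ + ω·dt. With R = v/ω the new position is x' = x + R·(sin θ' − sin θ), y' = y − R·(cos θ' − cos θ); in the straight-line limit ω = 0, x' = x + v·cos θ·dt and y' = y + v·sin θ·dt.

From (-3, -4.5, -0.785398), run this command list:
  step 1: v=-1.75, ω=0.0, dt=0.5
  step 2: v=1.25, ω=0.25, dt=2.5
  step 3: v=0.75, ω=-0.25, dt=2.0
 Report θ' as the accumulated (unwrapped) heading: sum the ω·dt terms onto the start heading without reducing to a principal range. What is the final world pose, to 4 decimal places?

step 1: θ'=-0.7854 (straight) → pose (-3.6187, -3.8813, -0.7854)
step 2: θ'=-0.1604 (R=5.0000) → pose (-0.8817, -5.2816, -0.1604)
step 3: θ'=-0.6604 (R=-3.0000) → pose (0.4794, -5.8738, -0.6604)

(0.4794, -5.8738, -0.6604)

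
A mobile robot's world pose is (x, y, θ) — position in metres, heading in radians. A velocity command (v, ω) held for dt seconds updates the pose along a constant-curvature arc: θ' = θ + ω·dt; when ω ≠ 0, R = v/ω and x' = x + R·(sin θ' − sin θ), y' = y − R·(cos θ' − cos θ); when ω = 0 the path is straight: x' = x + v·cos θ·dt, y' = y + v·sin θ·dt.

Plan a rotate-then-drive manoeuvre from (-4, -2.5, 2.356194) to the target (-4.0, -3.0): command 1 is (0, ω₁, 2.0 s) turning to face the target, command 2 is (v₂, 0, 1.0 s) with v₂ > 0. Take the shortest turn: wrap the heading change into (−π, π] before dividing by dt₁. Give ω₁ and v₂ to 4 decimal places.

ω₁ = 1.1781, v₂ = 0.5000

heading to target = atan2(-3−-2.5, -4−-4) = -1.5708
Δθ = wrap(-1.5708 − 2.3562) = 2.3562; ω₁ = Δθ/dt₁ = 1.1781
distance = √((-4−-4)² + (-3−-2.5)²) = 0.5000; v₂ = distance/dt₂ = 0.5000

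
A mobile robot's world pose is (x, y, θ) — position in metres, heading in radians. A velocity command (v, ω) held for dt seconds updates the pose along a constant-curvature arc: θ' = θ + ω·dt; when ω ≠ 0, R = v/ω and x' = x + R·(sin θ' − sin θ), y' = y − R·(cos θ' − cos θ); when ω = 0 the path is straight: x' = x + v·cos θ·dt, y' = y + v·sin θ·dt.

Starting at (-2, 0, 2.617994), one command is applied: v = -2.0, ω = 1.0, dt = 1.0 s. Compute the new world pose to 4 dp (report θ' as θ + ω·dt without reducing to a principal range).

θ' = 2.6180 + 1.0·1.0 = 3.6180
R = v/ω = -2.0/1.0 = -2.0000
x' = -2 + -2.0000·(sin 3.6180 − sin 2.6180) = -0.0828
y' = 0 − -2.0000·(cos 3.6180 − cos 2.6180) = -0.0453

(-0.0828, -0.0453, 3.6180)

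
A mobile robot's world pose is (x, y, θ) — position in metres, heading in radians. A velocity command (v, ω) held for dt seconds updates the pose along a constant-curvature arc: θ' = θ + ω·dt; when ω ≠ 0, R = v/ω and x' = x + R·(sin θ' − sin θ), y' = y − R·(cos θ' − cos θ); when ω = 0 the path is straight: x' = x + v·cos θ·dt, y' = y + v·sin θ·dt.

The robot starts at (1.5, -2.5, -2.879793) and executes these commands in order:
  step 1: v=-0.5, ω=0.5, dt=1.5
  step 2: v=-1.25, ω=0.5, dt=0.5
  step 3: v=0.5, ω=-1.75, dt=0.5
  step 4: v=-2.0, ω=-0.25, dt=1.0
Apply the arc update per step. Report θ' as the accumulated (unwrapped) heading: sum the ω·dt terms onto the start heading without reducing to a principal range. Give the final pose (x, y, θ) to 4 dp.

(4.1135, -1.1603, -3.0048)

step 1: θ'=-2.1298 (R=-1.0000) → pose (2.0890, -2.0644, -2.1298)
step 2: θ'=-1.8798 (R=-2.5000) → pose (2.3511, -1.4988, -1.8798)
step 3: θ'=-2.7548 (R=-0.2857) → pose (2.1867, -1.6765, -2.7548)
step 4: θ'=-3.0048 (R=8.0000) → pose (4.1135, -1.1603, -3.0048)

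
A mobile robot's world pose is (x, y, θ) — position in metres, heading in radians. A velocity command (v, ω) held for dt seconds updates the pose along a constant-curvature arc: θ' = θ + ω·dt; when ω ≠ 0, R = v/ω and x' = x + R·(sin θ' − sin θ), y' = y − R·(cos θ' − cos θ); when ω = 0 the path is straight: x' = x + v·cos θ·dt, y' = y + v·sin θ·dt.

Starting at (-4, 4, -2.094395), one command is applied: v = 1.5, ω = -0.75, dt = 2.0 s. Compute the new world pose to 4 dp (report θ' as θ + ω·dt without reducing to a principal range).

(-6.6070, 3.2016, -3.5944)

θ' = -2.0944 + -0.75·2.0 = -3.5944
R = v/ω = 1.5/-0.75 = -2.0000
x' = -4 + -2.0000·(sin -3.5944 − sin -2.0944) = -6.6070
y' = 4 − -2.0000·(cos -3.5944 − cos -2.0944) = 3.2016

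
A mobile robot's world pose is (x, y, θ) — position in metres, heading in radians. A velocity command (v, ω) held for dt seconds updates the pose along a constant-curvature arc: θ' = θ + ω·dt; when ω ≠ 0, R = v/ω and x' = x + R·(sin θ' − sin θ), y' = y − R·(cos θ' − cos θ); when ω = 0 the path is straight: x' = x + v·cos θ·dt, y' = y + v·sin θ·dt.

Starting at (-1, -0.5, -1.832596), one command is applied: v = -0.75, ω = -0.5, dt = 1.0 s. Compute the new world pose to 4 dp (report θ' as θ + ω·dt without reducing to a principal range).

θ' = -1.8326 + -0.5·1.0 = -2.3326
R = v/ω = -0.75/-0.5 = 1.5000
x' = -1 + 1.5000·(sin -2.3326 − sin -1.8326) = -0.6365
y' = -0.5 − 1.5000·(cos -2.3326 − cos -1.8326) = 0.1471

(-0.6365, 0.1471, -2.3326)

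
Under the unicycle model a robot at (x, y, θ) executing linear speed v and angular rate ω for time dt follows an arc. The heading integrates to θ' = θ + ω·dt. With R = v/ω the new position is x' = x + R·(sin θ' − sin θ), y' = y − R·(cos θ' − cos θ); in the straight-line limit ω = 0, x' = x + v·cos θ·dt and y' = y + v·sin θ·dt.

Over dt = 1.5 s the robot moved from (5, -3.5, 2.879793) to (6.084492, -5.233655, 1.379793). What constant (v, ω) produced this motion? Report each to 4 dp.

Δθ = 1.379793 − 2.879793 = -1.500000
ω = Δθ/dt = -1.500000/1.5 = -1.0000
R = −Δy/(cos θ' − cos θ) = 1.5000
v = R·ω = 1.5000·-1.0000 = -1.5000

v = -1.5000, ω = -1.0000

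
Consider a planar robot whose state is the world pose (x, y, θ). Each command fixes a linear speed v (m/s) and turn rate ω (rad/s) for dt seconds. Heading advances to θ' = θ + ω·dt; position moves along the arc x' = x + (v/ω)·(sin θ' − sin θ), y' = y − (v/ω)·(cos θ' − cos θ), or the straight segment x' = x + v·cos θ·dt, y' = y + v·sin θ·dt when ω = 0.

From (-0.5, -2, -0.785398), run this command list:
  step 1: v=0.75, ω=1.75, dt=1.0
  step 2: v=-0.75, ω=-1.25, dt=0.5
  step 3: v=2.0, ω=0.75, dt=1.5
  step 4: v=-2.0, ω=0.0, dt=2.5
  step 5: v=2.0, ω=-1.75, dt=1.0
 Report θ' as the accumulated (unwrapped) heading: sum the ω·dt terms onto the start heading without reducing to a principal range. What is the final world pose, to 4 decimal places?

(2.5536, -3.9296, -0.2854)

step 1: θ'=0.9646 (R=0.4286) → pose (0.1553, -1.9411, 0.9646)
step 2: θ'=0.3396 (R=0.6000) → pose (-0.1380, -2.1650, 0.3396)
step 3: θ'=1.4646 (R=2.6667) → pose (1.6254, 0.0667, 1.4646)
step 4: θ'=1.4646 (straight) → pose (1.0954, -4.9051, 1.4646)
step 5: θ'=-0.2854 (R=-1.1429) → pose (2.5536, -3.9296, -0.2854)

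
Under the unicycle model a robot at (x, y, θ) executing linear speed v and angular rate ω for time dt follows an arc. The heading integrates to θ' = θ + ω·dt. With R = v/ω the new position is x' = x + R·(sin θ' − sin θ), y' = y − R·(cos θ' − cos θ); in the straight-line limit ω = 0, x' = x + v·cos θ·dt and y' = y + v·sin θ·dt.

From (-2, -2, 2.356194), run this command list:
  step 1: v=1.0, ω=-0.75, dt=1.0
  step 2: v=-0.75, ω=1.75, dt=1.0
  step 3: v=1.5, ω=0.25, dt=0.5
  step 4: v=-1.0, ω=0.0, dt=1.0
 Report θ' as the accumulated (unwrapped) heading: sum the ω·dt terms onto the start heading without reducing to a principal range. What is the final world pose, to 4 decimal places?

step 1: θ'=1.6062 (R=-1.3333) → pose (-2.3897, -1.1044, 1.6062)
step 2: θ'=3.3562 (R=-0.4286) → pose (-1.8701, -1.5080, 3.3562)
step 3: θ'=3.4812 (R=6.0000) → pose (-2.5910, -1.7130, 3.4812)
step 4: θ'=3.4812 (straight) → pose (-1.6482, -1.3799, 3.4812)

(-1.6482, -1.3799, 3.4812)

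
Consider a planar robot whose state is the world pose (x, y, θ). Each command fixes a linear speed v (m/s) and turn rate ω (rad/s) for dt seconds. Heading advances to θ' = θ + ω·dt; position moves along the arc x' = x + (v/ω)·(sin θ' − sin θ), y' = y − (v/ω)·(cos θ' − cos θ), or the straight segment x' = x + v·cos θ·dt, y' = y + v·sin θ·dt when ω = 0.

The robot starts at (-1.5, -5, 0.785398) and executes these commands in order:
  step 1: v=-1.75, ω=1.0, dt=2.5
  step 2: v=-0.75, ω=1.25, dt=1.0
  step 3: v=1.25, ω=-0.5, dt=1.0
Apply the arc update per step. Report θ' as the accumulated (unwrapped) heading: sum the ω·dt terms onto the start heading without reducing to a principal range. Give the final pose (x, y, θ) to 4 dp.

step 1: θ'=3.2854 (R=-1.7500) → pose (-0.0118, -7.9694, 3.2854)
step 2: θ'=4.5354 (R=-0.6000) → pose (0.4929, -7.4812, 4.5354)
step 3: θ'=4.0354 (R=-2.5000) → pose (-0.0194, -8.6072, 4.0354)

(-0.0194, -8.6072, 4.0354)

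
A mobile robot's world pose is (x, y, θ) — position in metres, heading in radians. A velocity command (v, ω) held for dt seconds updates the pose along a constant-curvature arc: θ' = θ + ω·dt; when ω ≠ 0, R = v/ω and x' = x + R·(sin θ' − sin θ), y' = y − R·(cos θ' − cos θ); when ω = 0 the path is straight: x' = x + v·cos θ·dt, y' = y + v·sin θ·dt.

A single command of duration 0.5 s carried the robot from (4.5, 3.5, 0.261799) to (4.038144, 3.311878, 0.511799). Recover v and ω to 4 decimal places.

Δθ = 0.511799 − 0.261799 = 0.250000
ω = Δθ/dt = 0.250000/0.5 = 0.5000
R = Δx/(sin θ' − sin θ) = -2.0000
v = R·ω = -2.0000·0.5000 = -1.0000

v = -1.0000, ω = 0.5000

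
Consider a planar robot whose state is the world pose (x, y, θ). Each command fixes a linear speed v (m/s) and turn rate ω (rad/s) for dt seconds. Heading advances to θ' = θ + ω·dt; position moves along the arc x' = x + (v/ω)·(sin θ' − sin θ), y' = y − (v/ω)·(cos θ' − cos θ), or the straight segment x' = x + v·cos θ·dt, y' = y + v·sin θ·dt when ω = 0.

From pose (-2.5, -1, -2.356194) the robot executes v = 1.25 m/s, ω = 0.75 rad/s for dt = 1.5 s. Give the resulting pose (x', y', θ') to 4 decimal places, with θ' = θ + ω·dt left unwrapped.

θ' = -2.3562 + 0.75·1.5 = -1.2312
R = v/ω = 1.25/0.75 = 1.6667
x' = -2.5 + 1.6667·(sin -1.2312 − sin -2.3562) = -2.8930
y' = -1 − 1.6667·(cos -1.2312 − cos -2.3562) = -2.7337

(-2.8930, -2.7337, -1.2312)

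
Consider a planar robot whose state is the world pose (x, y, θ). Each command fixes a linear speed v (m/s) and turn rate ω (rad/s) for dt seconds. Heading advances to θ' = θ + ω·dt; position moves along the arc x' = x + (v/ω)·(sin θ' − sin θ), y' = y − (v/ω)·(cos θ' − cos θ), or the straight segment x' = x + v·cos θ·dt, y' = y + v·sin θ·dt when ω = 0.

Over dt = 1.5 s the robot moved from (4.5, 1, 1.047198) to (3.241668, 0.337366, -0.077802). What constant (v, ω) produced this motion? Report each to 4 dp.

Δθ = -0.077802 − 1.047198 = -1.125000
ω = Δθ/dt = -1.125000/1.5 = -0.7500
R = Δx/(sin θ' − sin θ) = 1.3333
v = R·ω = 1.3333·-0.7500 = -1.0000

v = -1.0000, ω = -0.7500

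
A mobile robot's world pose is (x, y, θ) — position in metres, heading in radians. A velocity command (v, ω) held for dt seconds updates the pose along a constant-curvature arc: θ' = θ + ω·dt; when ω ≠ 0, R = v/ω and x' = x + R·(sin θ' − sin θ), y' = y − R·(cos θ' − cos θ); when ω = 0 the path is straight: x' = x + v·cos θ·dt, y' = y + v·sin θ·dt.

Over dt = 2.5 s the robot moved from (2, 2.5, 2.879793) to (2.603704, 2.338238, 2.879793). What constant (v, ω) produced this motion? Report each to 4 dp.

v = -0.2500, ω = 0.0000

Δθ = 2.879793 − 2.879793 = 0.000000
ω = Δθ/dt = 0.000000/2.5 = 0.0000
ω = 0 → v = (Δx·cos θ + Δy·sin θ)/dt = -0.2500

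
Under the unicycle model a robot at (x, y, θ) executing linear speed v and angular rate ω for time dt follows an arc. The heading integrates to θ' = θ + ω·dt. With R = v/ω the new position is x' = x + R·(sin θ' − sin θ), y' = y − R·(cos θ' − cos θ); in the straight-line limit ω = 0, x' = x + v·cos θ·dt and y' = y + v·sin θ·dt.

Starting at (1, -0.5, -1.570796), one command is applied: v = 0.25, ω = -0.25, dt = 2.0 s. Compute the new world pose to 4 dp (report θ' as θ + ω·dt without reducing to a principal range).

θ' = -1.5708 + -0.25·2.0 = -2.0708
R = v/ω = 0.25/-0.25 = -1.0000
x' = 1 + -1.0000·(sin -2.0708 − sin -1.5708) = 0.8776
y' = -0.5 − -1.0000·(cos -2.0708 − cos -1.5708) = -0.9794

(0.8776, -0.9794, -2.0708)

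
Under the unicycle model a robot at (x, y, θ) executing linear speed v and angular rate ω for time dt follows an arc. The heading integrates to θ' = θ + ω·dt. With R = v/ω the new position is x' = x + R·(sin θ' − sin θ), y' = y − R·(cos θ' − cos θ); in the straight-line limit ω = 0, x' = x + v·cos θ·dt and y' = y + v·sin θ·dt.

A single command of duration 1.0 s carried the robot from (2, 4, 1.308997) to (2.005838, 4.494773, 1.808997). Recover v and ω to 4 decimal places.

Δθ = 1.808997 − 1.308997 = 0.500000
ω = Δθ/dt = 0.500000/1.0 = 0.5000
R = −Δy/(cos θ' − cos θ) = 1.0000
v = R·ω = 1.0000·0.5000 = 0.5000

v = 0.5000, ω = 0.5000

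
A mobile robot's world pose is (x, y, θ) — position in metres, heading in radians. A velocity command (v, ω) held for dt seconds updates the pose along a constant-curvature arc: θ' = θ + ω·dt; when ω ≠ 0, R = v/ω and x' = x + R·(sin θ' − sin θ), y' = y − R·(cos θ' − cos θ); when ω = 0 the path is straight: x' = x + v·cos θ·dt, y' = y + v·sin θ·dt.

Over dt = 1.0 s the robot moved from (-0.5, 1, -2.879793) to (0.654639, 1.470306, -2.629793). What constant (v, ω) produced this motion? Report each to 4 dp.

v = -1.2500, ω = 0.2500

Δθ = -2.629793 − -2.879793 = 0.250000
ω = Δθ/dt = 0.250000/1.0 = 0.2500
R = Δx/(sin θ' − sin θ) = -5.0000
v = R·ω = -5.0000·0.2500 = -1.2500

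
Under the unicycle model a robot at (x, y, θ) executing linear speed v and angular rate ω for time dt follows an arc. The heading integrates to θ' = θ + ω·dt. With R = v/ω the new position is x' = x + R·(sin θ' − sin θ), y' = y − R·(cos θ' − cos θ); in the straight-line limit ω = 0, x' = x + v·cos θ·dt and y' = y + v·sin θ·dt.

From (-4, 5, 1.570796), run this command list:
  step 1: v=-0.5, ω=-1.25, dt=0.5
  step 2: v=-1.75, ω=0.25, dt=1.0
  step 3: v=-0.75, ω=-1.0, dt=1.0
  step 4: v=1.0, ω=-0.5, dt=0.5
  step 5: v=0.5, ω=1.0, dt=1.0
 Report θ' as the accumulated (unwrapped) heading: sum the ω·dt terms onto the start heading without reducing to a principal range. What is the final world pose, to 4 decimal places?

(-4.5344, 3.0152, 0.9458)

step 1: θ'=0.9458 (R=0.4000) → pose (-4.0756, 4.7660, 0.9458)
step 2: θ'=1.1958 (R=-7.0000) → pose (-4.9124, 3.2342, 1.1958)
step 3: θ'=0.1958 (R=0.7500) → pose (-5.4644, 2.7732, 0.1958)
step 4: θ'=-0.0542 (R=-2.0000) → pose (-4.9669, 2.8085, -0.0542)
step 5: θ'=0.9458 (R=0.5000) → pose (-4.5344, 3.0152, 0.9458)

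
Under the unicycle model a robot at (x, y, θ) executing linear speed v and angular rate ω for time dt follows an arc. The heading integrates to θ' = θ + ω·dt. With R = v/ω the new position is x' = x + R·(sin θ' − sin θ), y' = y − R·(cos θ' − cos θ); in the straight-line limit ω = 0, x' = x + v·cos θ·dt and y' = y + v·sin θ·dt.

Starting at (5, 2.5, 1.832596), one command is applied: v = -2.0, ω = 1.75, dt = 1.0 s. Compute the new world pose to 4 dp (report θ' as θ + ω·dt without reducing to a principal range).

(6.5917, 1.7623, 3.5826)

θ' = 1.8326 + 1.75·1.0 = 3.5826
R = v/ω = -2.0/1.75 = -1.1429
x' = 5 + -1.1429·(sin 3.5826 − sin 1.8326) = 6.5917
y' = 2.5 − -1.1429·(cos 3.5826 − cos 1.8326) = 1.7623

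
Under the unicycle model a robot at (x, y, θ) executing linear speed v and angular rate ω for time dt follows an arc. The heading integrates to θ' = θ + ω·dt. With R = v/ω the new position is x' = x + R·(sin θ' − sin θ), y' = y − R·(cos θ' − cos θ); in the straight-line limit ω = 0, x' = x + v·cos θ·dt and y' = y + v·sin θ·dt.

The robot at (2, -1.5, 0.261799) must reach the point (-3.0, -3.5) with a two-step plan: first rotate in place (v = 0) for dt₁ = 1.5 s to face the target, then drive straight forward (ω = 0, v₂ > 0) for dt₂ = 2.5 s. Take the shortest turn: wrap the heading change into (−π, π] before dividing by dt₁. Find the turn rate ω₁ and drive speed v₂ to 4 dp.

heading to target = atan2(-3.5−-1.5, -3−2) = -2.7611
Δθ = wrap(-2.7611 − 0.2618) = -3.0229; ω₁ = Δθ/dt₁ = -2.0153
distance = √((-3−2)² + (-3.5−-1.5)²) = 5.3852; v₂ = distance/dt₂ = 2.1541

ω₁ = -2.0153, v₂ = 2.1541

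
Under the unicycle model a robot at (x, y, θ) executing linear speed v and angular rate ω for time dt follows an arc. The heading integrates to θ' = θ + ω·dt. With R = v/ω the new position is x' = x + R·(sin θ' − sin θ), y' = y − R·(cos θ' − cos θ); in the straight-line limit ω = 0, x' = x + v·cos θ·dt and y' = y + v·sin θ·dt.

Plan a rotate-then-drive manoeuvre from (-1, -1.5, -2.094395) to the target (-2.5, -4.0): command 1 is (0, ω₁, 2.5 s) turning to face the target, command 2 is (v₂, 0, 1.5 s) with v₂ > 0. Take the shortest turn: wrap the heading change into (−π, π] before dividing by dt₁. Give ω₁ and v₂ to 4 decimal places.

ω₁ = -0.0067, v₂ = 1.9437

heading to target = atan2(-4−-1.5, -2.5−-1) = -2.1112
Δθ = wrap(-2.1112 − -2.0944) = -0.0168; ω₁ = Δθ/dt₁ = -0.0067
distance = √((-2.5−-1)² + (-4−-1.5)²) = 2.9155; v₂ = distance/dt₂ = 1.9437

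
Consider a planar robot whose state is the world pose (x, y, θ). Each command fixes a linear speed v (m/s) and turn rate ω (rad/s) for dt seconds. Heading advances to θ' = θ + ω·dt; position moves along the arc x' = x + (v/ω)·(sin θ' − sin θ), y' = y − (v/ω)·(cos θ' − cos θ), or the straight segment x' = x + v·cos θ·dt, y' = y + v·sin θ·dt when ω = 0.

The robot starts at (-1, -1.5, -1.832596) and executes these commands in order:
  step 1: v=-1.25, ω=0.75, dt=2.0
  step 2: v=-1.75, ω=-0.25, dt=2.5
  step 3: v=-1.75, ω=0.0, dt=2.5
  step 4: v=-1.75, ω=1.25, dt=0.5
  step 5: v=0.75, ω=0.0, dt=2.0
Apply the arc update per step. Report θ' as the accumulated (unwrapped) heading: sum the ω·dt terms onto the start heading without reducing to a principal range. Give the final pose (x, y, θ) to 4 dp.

step 1: θ'=-0.3326 (R=-1.6667) → pose (-2.0657, 0.5067, -0.3326)
step 2: θ'=-0.9576 (R=7.0000) → pose (-5.5049, 3.0947, -0.9576)
step 3: θ'=-0.9576 (straight) → pose (-8.0227, 6.6726, -0.9576)
step 4: θ'=-0.3326 (R=-1.4000) → pose (-8.7105, 7.1902, -0.3326)
step 5: θ'=-0.3326 (straight) → pose (-7.2927, 6.7004, -0.3326)

(-7.2927, 6.7004, -0.3326)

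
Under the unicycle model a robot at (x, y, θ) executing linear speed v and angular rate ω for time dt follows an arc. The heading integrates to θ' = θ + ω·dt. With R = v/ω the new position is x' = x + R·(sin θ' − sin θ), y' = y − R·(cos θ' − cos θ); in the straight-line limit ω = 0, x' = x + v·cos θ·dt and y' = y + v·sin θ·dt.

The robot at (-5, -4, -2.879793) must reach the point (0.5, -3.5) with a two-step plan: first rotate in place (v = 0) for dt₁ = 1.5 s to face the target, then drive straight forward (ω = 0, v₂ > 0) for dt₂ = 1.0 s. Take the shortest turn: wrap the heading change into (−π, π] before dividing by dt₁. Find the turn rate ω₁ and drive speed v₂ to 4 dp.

ω₁ = 1.9803, v₂ = 5.5227

heading to target = atan2(-3.5−-4, 0.5−-5) = 0.0907
Δθ = wrap(0.0907 − -2.8798) = 2.9705; ω₁ = Δθ/dt₁ = 1.9803
distance = √((0.5−-5)² + (-3.5−-4)²) = 5.5227; v₂ = distance/dt₂ = 5.5227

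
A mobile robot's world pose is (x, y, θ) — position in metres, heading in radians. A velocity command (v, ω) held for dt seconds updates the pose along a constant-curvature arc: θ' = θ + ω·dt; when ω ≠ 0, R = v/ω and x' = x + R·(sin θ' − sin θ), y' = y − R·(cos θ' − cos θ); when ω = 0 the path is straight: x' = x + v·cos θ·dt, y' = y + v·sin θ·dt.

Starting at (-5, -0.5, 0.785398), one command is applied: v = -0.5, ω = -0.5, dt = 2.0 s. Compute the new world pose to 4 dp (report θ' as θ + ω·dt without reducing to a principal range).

θ' = 0.7854 + -0.5·2.0 = -0.2146
R = v/ω = -0.5/-0.5 = 1.0000
x' = -5 + 1.0000·(sin -0.2146 − sin 0.7854) = -5.9201
y' = -0.5 − 1.0000·(cos -0.2146 − cos 0.7854) = -0.7700

(-5.9201, -0.7700, -0.2146)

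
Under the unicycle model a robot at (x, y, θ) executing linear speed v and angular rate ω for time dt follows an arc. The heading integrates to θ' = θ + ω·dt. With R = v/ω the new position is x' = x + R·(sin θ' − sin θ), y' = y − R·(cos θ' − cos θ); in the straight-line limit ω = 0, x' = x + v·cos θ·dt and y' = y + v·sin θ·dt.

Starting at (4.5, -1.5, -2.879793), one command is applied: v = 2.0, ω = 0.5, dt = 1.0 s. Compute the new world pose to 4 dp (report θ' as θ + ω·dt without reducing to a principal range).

(2.7744, -2.4693, -2.3798)

θ' = -2.8798 + 0.5·1.0 = -2.3798
R = v/ω = 2.0/0.5 = 4.0000
x' = 4.5 + 4.0000·(sin -2.3798 − sin -2.8798) = 2.7744
y' = -1.5 − 4.0000·(cos -2.3798 − cos -2.8798) = -2.4693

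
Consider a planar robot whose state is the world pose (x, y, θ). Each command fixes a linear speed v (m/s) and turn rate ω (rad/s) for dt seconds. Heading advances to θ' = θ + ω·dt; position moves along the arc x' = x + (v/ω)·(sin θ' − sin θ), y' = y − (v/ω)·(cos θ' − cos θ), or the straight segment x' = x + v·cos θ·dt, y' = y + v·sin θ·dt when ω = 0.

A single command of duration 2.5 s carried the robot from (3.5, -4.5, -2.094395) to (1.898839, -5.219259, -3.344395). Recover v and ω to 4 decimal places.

v = 0.7500, ω = -0.5000

Δθ = -3.344395 − -2.094395 = -1.250000
ω = Δθ/dt = -1.250000/2.5 = -0.5000
R = Δx/(sin θ' − sin θ) = -1.5000
v = R·ω = -1.5000·-0.5000 = 0.7500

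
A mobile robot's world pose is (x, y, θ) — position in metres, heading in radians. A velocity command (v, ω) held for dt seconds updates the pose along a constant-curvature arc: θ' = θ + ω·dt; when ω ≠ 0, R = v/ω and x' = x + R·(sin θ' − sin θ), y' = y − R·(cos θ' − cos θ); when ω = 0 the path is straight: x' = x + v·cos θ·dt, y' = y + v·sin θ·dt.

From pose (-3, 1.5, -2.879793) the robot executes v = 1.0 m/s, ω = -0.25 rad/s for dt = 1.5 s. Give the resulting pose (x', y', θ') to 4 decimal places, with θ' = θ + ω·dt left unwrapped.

θ' = -2.8798 + -0.25·1.5 = -3.2548
R = v/ω = 1.0/-0.25 = -4.0000
x' = -3 + -4.0000·(sin -3.2548 − sin -2.8798) = -4.4871
y' = 1.5 − -4.0000·(cos -3.2548 − cos -2.8798) = 1.3893

(-4.4871, 1.3893, -3.2548)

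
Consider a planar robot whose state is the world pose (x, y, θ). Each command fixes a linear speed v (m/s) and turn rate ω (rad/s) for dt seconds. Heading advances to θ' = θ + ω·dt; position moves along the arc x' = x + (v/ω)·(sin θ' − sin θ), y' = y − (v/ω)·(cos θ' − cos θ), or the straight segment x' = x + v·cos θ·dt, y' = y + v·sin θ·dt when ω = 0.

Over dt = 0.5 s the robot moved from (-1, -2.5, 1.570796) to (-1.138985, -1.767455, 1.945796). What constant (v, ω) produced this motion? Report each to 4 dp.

v = 1.5000, ω = 0.7500

Δθ = 1.945796 − 1.570796 = 0.375000
ω = Δθ/dt = 0.375000/0.5 = 0.7500
R = −Δy/(cos θ' − cos θ) = 2.0000
v = R·ω = 2.0000·0.7500 = 1.5000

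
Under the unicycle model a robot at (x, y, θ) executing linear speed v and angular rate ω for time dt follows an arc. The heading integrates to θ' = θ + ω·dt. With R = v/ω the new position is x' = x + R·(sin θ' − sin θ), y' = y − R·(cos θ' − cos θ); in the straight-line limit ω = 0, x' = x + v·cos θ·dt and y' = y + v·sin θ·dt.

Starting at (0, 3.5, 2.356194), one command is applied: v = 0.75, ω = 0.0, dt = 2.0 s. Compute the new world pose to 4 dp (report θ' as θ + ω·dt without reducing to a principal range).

θ' = 2.3562 + 0.0·2.0 = 2.3562
ω = 0 → straight: x' = 0 + 0.75·cos(2.3562)·2.0 = -1.0607
y' = 3.5 + 0.75·sin(2.3562)·2.0 = 4.5607

(-1.0607, 4.5607, 2.3562)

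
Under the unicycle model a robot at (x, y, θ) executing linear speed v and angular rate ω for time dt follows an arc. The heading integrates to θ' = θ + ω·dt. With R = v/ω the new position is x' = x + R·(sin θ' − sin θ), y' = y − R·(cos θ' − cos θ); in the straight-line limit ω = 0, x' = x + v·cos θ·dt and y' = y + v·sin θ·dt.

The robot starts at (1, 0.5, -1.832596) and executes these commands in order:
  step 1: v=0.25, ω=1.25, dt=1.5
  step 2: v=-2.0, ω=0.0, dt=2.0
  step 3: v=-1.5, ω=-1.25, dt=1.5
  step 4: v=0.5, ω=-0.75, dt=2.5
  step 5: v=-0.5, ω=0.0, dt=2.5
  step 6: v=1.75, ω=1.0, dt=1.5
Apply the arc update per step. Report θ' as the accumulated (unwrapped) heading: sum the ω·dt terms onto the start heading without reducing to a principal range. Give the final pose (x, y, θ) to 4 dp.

(-6.2966, 0.0914, -2.2076)

step 1: θ'=0.0424 (R=0.2000) → pose (1.2017, 0.2484, 0.0424)
step 2: θ'=0.0424 (straight) → pose (-2.7947, 0.0789, 0.0424)
step 3: θ'=-1.8326 (R=1.2000) → pose (-4.0047, 1.5884, -1.8326)
step 4: θ'=-3.7076 (R=-0.6667) → pose (-5.0062, 1.1982, -3.7076)
step 5: θ'=-3.7076 (straight) → pose (-3.9511, 0.5279, -3.7076)
step 6: θ'=-2.2076 (R=1.7500) → pose (-6.2966, 0.0914, -2.2076)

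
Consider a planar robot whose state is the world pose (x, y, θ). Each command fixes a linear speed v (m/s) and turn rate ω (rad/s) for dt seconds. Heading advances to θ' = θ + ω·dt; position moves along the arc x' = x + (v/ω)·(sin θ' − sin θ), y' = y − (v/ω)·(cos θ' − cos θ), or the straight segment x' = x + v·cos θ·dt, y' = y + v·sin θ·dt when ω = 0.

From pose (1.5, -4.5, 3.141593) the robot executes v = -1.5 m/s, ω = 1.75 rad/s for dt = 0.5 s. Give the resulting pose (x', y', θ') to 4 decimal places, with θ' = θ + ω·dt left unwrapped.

θ' = 3.1416 + 1.75·0.5 = 4.0166
R = v/ω = -1.5/1.75 = -0.8571
x' = 1.5 + -0.8571·(sin 4.0166 − sin 3.1416) = 2.1579
y' = -4.5 − -0.8571·(cos 4.0166 − cos 3.1416) = -4.1923

(2.1579, -4.1923, 4.0166)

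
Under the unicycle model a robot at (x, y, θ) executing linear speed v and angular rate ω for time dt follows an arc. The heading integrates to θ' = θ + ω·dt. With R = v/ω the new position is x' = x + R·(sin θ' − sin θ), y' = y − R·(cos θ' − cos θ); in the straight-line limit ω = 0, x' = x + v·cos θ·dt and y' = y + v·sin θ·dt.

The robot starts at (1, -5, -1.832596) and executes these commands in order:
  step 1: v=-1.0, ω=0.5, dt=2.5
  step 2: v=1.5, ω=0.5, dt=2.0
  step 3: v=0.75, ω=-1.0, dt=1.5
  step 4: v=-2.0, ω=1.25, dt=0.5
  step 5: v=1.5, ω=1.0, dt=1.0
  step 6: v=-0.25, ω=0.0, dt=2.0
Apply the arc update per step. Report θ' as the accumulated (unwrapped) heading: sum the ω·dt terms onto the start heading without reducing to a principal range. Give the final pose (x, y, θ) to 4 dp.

(4.3042, -2.8956, 0.5424)

step 1: θ'=-0.5826 (R=-2.0000) → pose (0.1685, -2.8123, -0.5826)
step 2: θ'=0.4174 (R=3.0000) → pose (3.0353, -3.0496, 0.4174)
step 3: θ'=-1.0826 (R=-0.7500) → pose (4.0017, -3.3834, -1.0826)
step 4: θ'=-0.4576 (R=-1.6000) → pose (3.2955, -2.6985, -0.4576)
step 5: θ'=0.5424 (R=1.5000) → pose (4.7325, -2.6375, 0.5424)
step 6: θ'=0.5424 (straight) → pose (4.3042, -2.8956, 0.5424)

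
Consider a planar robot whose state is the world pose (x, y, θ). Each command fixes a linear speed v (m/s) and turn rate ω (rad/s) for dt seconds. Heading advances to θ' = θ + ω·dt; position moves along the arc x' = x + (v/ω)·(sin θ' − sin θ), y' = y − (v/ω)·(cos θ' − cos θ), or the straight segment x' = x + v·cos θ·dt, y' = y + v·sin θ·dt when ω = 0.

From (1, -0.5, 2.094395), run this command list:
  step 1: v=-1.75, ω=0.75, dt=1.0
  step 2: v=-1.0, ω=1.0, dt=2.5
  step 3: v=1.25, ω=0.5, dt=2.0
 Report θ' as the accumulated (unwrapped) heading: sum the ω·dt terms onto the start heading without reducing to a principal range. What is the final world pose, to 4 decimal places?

step 1: θ'=2.8444 (R=-2.3333) → pose (2.3374, -1.5644, 2.8444)
step 2: θ'=5.3444 (R=-1.0000) → pose (3.4371, -0.0175, 5.3444)
step 3: θ'=6.3444 (R=2.5000) → pose (5.6072, -1.0359, 6.3444)

(5.6072, -1.0359, 6.3444)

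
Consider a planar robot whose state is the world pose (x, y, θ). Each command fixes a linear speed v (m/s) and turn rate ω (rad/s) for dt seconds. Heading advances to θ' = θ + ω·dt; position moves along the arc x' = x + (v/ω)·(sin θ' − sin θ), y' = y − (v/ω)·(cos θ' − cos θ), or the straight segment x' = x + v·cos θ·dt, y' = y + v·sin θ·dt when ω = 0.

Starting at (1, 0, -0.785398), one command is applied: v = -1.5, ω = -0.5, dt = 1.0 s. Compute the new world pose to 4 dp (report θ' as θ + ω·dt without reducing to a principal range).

(0.2427, 1.2767, -1.2854)

θ' = -0.7854 + -0.5·1.0 = -1.2854
R = v/ω = -1.5/-0.5 = 3.0000
x' = 1 + 3.0000·(sin -1.2854 − sin -0.7854) = 0.2427
y' = 0 − 3.0000·(cos -1.2854 − cos -0.7854) = 1.2767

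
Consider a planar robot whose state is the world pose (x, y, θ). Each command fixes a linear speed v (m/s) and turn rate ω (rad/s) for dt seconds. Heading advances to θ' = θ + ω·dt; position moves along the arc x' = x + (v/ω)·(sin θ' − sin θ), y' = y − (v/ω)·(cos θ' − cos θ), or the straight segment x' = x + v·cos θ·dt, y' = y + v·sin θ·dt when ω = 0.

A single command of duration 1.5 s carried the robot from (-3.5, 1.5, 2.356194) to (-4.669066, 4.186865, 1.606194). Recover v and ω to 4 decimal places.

Δθ = 1.606194 − 2.356194 = -0.750000
ω = Δθ/dt = -0.750000/1.5 = -0.5000
R = −Δy/(cos θ' − cos θ) = -4.0000
v = R·ω = -4.0000·-0.5000 = 2.0000

v = 2.0000, ω = -0.5000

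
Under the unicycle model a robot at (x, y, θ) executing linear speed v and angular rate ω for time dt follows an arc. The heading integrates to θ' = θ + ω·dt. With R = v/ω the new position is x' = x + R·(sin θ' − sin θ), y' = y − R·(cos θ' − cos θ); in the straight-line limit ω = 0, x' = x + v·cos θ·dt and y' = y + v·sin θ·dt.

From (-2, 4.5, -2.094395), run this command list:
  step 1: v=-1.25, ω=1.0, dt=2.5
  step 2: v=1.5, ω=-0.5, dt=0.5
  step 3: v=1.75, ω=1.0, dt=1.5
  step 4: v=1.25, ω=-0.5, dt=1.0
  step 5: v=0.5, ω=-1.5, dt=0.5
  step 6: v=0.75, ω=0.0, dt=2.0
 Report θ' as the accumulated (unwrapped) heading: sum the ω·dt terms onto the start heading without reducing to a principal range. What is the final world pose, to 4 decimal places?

(0.3707, 10.3417, 0.4056)

step 1: θ'=0.4056 (R=-1.2500) → pose (-3.5758, 6.2736, 0.4056)
step 2: θ'=0.1556 (R=-3.0000) → pose (-2.8570, 6.4807, 0.1556)
step 3: θ'=1.6556 (R=1.7500) → pose (-1.3845, 8.3578, 1.6556)
step 4: θ'=1.1556 (R=-2.5000) → pose (-1.1810, 9.5780, 1.1556)
step 5: θ'=0.4056 (R=-0.3333) → pose (-1.0076, 9.7498, 0.4056)
step 6: θ'=0.4056 (straight) → pose (0.3707, 10.3417, 0.4056)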